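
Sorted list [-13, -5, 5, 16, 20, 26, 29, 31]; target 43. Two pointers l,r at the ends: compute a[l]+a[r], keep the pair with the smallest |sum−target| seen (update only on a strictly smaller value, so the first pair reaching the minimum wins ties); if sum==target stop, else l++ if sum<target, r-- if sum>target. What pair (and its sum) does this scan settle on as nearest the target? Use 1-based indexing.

pair (16, 26) with sum 42 (|Δ|=1)

l=1 r=8: -13+31=18 d=25 *, l++
l=2 r=8: -5+31=26 d=17 *, l++
l=3 r=8: 5+31=36 d=7 *, l++
l=4 r=8: 16+31=47 d=4 *, r--
l=4 r=7: 16+29=45 d=2 *, r--
l=4 r=6: 16+26=42 d=1 *, l++
l=5 r=6: 20+26=46 d=3, r--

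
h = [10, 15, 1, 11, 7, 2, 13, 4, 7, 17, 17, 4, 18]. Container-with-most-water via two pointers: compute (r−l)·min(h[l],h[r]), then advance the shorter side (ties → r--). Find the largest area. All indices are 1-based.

l=1 r=13: min(10,18)*12=120 best=120 *, l++
l=2 r=13: min(15,18)*11=165 best=165 *, l++
l=3 r=13: min(1,18)*10=10 best=165, l++
l=4 r=13: min(11,18)*9=99 best=165, l++
l=5 r=13: min(7,18)*8=56 best=165, l++
l=6 r=13: min(2,18)*7=14 best=165, l++
l=7 r=13: min(13,18)*6=78 best=165, l++
l=8 r=13: min(4,18)*5=20 best=165, l++
l=9 r=13: min(7,18)*4=28 best=165, l++
l=10 r=13: min(17,18)*3=51 best=165, l++
l=11 r=13: min(17,18)*2=34 best=165, l++
l=12 r=13: min(4,18)*1=4 best=165, l++

max area = 165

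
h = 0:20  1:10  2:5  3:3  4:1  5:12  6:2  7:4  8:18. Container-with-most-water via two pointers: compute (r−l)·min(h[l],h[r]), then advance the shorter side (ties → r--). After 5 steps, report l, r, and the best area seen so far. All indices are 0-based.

[0,8] min(20,18)*8=144 best=144 * → r--
[0,7] min(20,4)*7=28 best=144 → r--
[0,6] min(20,2)*6=12 best=144 → r--
[0,5] min(20,12)*5=60 best=144 → r--
[0,4] min(20,1)*4=4 best=144 → r--

l=0, r=3, best area=144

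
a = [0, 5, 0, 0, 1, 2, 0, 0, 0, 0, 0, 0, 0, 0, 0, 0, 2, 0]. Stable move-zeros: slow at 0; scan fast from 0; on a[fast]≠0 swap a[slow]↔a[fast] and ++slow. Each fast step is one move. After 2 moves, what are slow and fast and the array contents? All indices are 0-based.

slow=0 fast=0: a[fast]=0, fast++
slow=0 fast=1: a[fast]=5≠0 swap→a[0]=5, slow++,fast++

slow=1, fast=2, a=[5, 0, 0, 0, 1, 2, 0, 0, 0, 0, 0, 0, 0, 0, 0, 0, 2, 0]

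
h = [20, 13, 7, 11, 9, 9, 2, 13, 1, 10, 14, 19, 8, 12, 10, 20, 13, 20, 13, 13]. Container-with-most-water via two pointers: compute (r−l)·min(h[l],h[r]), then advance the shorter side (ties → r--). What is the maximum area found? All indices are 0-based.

[0,19] min(20,13)*19=247 best=247 * → r--
[0,18] min(20,13)*18=234 best=247 → r--
[0,17] min(20,20)*17=340 best=340 * → r--
[0,16] min(20,13)*16=208 best=340 → r--
[0,15] min(20,20)*15=300 best=340 → r--
[0,14] min(20,10)*14=140 best=340 → r--
[0,13] min(20,12)*13=156 best=340 → r--
[0,12] min(20,8)*12=96 best=340 → r--
[0,11] min(20,19)*11=209 best=340 → r--
[0,10] min(20,14)*10=140 best=340 → r--
[0,9] min(20,10)*9=90 best=340 → r--
[0,8] min(20,1)*8=8 best=340 → r--
[0,7] min(20,13)*7=91 best=340 → r--
[0,6] min(20,2)*6=12 best=340 → r--
[0,5] min(20,9)*5=45 best=340 → r--
[0,4] min(20,9)*4=36 best=340 → r--
[0,3] min(20,11)*3=33 best=340 → r--
[0,2] min(20,7)*2=14 best=340 → r--
[0,1] min(20,13)*1=13 best=340 → r--

max area = 340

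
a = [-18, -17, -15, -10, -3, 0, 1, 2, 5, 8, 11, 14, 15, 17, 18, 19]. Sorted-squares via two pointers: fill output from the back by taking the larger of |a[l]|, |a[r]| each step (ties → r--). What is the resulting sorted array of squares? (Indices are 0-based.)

[0, 1, 4, 9, 25, 64, 100, 121, 196, 225, 225, 289, 289, 324, 324, 361]

l=0 r=15: |-18|<=|19| out[15]=361, r--
l=0 r=14: |-18|<=|18| out[14]=324, r--
l=0 r=13: |-18|>|17| out[13]=324, l++
l=1 r=13: |-17|<=|17| out[12]=289, r--
l=1 r=12: |-17|>|15| out[11]=289, l++
l=2 r=12: |-15|<=|15| out[10]=225, r--
l=2 r=11: |-15|>|14| out[9]=225, l++
l=3 r=11: |-10|<=|14| out[8]=196, r--
l=3 r=10: |-10|<=|11| out[7]=121, r--
l=3 r=9: |-10|>|8| out[6]=100, l++
l=4 r=9: |-3|<=|8| out[5]=64, r--
l=4 r=8: |-3|<=|5| out[4]=25, r--
l=4 r=7: |-3|>|2| out[3]=9, l++
l=5 r=7: |0|<=|2| out[2]=4, r--
l=5 r=6: |0|<=|1| out[1]=1, r--
l=5 r=5: |0|<=|0| out[0]=0, r--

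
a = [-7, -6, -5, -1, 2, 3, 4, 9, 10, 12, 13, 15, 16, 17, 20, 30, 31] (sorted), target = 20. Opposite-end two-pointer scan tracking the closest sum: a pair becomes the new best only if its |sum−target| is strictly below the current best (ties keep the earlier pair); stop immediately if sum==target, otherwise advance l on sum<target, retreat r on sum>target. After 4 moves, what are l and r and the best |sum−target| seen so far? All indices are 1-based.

l=1 r=17: -7+31=24 d=4 *, r--
l=1 r=16: -7+30=23 d=3 *, r--
l=1 r=15: -7+20=13 d=7, l++
l=2 r=15: -6+20=14 d=6, l++

l=3, r=15, best |Δ|=3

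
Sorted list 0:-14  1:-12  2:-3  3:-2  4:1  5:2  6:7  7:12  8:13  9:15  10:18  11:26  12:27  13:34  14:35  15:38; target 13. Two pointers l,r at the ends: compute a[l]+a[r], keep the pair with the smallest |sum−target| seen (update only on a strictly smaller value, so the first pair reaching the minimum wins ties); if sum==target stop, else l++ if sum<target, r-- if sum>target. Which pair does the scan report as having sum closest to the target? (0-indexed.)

l=0 r=15: -14+38=24 d=11 *, r--
l=0 r=14: -14+35=21 d=8 *, r--
l=0 r=13: -14+34=20 d=7 *, r--
l=0 r=12: -14+27=13 d=0 *, stop

pair (-14, 27) with sum 13 (|Δ|=0)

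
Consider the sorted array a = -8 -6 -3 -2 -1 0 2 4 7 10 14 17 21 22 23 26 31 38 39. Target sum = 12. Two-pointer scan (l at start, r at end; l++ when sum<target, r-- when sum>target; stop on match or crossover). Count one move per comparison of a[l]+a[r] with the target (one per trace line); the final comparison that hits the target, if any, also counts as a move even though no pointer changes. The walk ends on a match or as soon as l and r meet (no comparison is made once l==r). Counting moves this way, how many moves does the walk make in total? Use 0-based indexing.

[0,18] -8+39=31 >12 → r--
[0,17] -8+38=30 >12 → r--
[0,16] -8+31=23 >12 → r--
[0,15] -8+26=18 >12 → r--
[0,14] -8+23=15 >12 → r--
[0,13] -8+22=14 >12 → r--
[0,12] -8+21=13 >12 → r--
[0,11] -8+17=9 <12 → l++
[1,11] -6+17=11 <12 → l++
[2,11] -3+17=14 >12 → r--
[2,10] -3+14=11 <12 → l++
[3,10] -2+14=12 → found

12 moves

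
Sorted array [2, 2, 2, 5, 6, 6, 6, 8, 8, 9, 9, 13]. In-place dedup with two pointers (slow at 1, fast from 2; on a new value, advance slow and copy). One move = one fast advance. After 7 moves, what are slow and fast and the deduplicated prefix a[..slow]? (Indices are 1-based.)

slow=1 fast=2: a[fast]=2=a[slow] dup, fast++
slow=1 fast=3: a[fast]=2=a[slow] dup, fast++
slow=1 fast=4: a[fast]=5≠a[slow]=2 write a[2]=5, slow++,fast++
slow=2 fast=5: a[fast]=6≠a[slow]=5 write a[3]=6, slow++,fast++
slow=3 fast=6: a[fast]=6=a[slow] dup, fast++
slow=3 fast=7: a[fast]=6=a[slow] dup, fast++
slow=3 fast=8: a[fast]=8≠a[slow]=6 write a[4]=8, slow++,fast++

slow=4, fast=9, prefix=[2, 5, 6, 8]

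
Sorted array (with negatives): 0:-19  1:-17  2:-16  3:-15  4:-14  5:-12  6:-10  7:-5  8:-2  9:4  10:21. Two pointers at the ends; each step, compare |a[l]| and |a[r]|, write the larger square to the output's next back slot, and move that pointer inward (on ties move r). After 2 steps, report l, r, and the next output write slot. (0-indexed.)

l=0 r=10: |-19|<=|21| out[10]=441, r--
l=0 r=9: |-19|>|4| out[9]=361, l++

l=1, r=9, next write slot=8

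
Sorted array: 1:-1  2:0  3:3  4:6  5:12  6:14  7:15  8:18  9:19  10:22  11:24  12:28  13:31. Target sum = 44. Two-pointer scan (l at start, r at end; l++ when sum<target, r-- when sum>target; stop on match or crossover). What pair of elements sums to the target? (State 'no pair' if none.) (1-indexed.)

[1,13] -1+31=30 <44 → l++
[2,13] 0+31=31 <44 → l++
[3,13] 3+31=34 <44 → l++
[4,13] 6+31=37 <44 → l++
[5,13] 12+31=43 <44 → l++
[6,13] 14+31=45 >44 → r--
[6,12] 14+28=42 <44 → l++
[7,12] 15+28=43 <44 → l++
[8,12] 18+28=46 >44 → r--
[8,11] 18+24=42 <44 → l++
[9,11] 19+24=43 <44 → l++
[10,11] 22+24=46 >44 → r--

no pair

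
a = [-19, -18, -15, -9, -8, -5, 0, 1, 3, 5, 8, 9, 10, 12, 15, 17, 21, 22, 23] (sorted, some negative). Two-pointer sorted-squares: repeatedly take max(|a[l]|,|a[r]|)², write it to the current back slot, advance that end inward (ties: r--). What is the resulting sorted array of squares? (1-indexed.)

[0, 1, 9, 25, 25, 64, 64, 81, 81, 100, 144, 225, 225, 289, 324, 361, 441, 484, 529]

l=1 r=19: |-19|<=|23| out[19]=529, r--
l=1 r=18: |-19|<=|22| out[18]=484, r--
l=1 r=17: |-19|<=|21| out[17]=441, r--
l=1 r=16: |-19|>|17| out[16]=361, l++
l=2 r=16: |-18|>|17| out[15]=324, l++
l=3 r=16: |-15|<=|17| out[14]=289, r--
l=3 r=15: |-15|<=|15| out[13]=225, r--
l=3 r=14: |-15|>|12| out[12]=225, l++
l=4 r=14: |-9|<=|12| out[11]=144, r--
l=4 r=13: |-9|<=|10| out[10]=100, r--
l=4 r=12: |-9|<=|9| out[9]=81, r--
l=4 r=11: |-9|>|8| out[8]=81, l++
l=5 r=11: |-8|<=|8| out[7]=64, r--
l=5 r=10: |-8|>|5| out[6]=64, l++
l=6 r=10: |-5|<=|5| out[5]=25, r--
l=6 r=9: |-5|>|3| out[4]=25, l++
l=7 r=9: |0|<=|3| out[3]=9, r--
l=7 r=8: |0|<=|1| out[2]=1, r--
l=7 r=7: |0|<=|0| out[1]=0, r--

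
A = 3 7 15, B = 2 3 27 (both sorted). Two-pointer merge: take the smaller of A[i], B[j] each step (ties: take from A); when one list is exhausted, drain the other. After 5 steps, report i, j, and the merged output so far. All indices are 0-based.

i=3, j=2, merged so far=[2, 3, 3, 7, 15]

i=0 j=0: A[i]=3>B[j]=2 take 2, j++
i=0 j=1: A[i]=3<=B[j]=3 take 3, i++
i=1 j=1: A[i]=7>B[j]=3 take 3, j++
i=1 j=2: A[i]=7<=B[j]=27 take 7, i++
i=2 j=2: A[i]=15<=B[j]=27 take 15, i++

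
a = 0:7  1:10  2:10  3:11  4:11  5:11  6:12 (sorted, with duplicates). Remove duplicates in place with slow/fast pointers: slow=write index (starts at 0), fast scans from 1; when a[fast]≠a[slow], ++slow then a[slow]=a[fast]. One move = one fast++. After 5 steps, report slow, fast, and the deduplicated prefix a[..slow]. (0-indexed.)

slow=0 fast=1: a[fast]=10≠a[slow]=7 write a[1]=10, slow++,fast++
slow=1 fast=2: a[fast]=10=a[slow] dup, fast++
slow=1 fast=3: a[fast]=11≠a[slow]=10 write a[2]=11, slow++,fast++
slow=2 fast=4: a[fast]=11=a[slow] dup, fast++
slow=2 fast=5: a[fast]=11=a[slow] dup, fast++

slow=2, fast=6, prefix=[7, 10, 11]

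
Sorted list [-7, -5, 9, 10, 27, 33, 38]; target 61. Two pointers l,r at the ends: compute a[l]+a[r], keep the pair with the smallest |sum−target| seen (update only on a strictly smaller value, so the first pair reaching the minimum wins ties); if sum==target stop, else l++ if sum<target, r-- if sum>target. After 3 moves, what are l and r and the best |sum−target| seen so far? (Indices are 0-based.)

l=0 r=6: -7+38=31 d=30 *, l++
l=1 r=6: -5+38=33 d=28 *, l++
l=2 r=6: 9+38=47 d=14 *, l++

l=3, r=6, best |Δ|=14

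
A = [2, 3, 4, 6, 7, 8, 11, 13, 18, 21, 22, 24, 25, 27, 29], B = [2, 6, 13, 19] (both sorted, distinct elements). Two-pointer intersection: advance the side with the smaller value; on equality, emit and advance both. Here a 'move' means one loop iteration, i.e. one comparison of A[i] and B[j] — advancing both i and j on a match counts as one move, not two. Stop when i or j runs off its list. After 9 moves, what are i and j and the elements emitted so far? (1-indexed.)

i=10, j=4, emitted=[2, 6, 13]

i=1 j=1: 2==2 emit, i++,j++
i=2 j=2: 3<6, i++
i=3 j=2: 4<6, i++
i=4 j=2: 6==6 emit, i++,j++
i=5 j=3: 7<13, i++
i=6 j=3: 8<13, i++
i=7 j=3: 11<13, i++
i=8 j=3: 13==13 emit, i++,j++
i=9 j=4: 18<19, i++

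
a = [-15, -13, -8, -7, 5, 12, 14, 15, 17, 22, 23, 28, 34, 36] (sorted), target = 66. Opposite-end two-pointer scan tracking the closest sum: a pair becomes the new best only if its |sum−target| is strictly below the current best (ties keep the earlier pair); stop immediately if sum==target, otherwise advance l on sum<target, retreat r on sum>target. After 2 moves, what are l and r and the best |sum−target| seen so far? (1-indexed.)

l=3, r=14, best |Δ|=43

l=1 r=14: -15+36=21 d=45 *, l++
l=2 r=14: -13+36=23 d=43 *, l++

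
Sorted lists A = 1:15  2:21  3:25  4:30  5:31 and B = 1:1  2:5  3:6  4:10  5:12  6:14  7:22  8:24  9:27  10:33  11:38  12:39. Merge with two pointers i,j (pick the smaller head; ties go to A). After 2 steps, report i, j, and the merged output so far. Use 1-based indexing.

[i=1,j=1] A[i]=15>B[j]=1 take 1 → j++
[i=1,j=2] A[i]=15>B[j]=5 take 5 → j++

i=1, j=3, merged so far=[1, 5]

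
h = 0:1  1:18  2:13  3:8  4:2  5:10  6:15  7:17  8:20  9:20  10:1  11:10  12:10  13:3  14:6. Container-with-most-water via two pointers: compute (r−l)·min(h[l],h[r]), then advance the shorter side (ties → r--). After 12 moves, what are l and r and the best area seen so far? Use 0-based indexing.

l=7, r=9, best area=144

[0,14] min(1,6)*14=14 best=14 * → l++
[1,14] min(18,6)*13=78 best=78 * → r--
[1,13] min(18,3)*12=36 best=78 → r--
[1,12] min(18,10)*11=110 best=110 * → r--
[1,11] min(18,10)*10=100 best=110 → r--
[1,10] min(18,1)*9=9 best=110 → r--
[1,9] min(18,20)*8=144 best=144 * → l++
[2,9] min(13,20)*7=91 best=144 → l++
[3,9] min(8,20)*6=48 best=144 → l++
[4,9] min(2,20)*5=10 best=144 → l++
[5,9] min(10,20)*4=40 best=144 → l++
[6,9] min(15,20)*3=45 best=144 → l++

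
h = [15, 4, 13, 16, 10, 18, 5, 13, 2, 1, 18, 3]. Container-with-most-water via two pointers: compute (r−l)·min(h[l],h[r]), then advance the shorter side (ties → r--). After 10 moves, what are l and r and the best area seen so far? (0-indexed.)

l=0 r=11: min(15,3)*11=33 best=33 *, r--
l=0 r=10: min(15,18)*10=150 best=150 *, l++
l=1 r=10: min(4,18)*9=36 best=150, l++
l=2 r=10: min(13,18)*8=104 best=150, l++
l=3 r=10: min(16,18)*7=112 best=150, l++
l=4 r=10: min(10,18)*6=60 best=150, l++
l=5 r=10: min(18,18)*5=90 best=150, r--
l=5 r=9: min(18,1)*4=4 best=150, r--
l=5 r=8: min(18,2)*3=6 best=150, r--
l=5 r=7: min(18,13)*2=26 best=150, r--

l=5, r=6, best area=150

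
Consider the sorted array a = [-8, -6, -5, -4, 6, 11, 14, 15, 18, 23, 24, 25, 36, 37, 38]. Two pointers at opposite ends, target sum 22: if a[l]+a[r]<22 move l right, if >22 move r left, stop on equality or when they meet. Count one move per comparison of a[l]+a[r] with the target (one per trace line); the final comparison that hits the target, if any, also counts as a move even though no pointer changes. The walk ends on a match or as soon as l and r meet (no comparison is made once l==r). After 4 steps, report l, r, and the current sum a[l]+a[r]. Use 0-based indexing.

l=1, r=11, sum=19

[0,14] -8+38=30 >22 → r--
[0,13] -8+37=29 >22 → r--
[0,12] -8+36=28 >22 → r--
[0,11] -8+25=17 <22 → l++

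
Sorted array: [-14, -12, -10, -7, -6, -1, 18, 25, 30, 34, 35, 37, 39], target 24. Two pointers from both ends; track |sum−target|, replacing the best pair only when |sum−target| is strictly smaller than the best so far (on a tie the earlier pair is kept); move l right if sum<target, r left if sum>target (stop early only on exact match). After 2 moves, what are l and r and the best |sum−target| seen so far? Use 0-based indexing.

[0,12] -14+39=25 d=1 * → r--
[0,11] -14+37=23 d=1 → l++

l=1, r=11, best |Δ|=1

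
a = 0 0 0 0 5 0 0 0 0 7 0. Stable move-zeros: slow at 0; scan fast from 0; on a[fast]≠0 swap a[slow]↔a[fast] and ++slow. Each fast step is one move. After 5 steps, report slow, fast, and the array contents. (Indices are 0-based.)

slow=1, fast=5, a=[5, 0, 0, 0, 0, 0, 0, 0, 0, 7, 0]

(s=0,f=0) a[fast]=0 → fast++
(s=0,f=1) a[fast]=0 → fast++
(s=0,f=2) a[fast]=0 → fast++
(s=0,f=3) a[fast]=0 → fast++
(s=0,f=4) a[fast]=5≠0 swap→a[0]=5 → slow++,fast++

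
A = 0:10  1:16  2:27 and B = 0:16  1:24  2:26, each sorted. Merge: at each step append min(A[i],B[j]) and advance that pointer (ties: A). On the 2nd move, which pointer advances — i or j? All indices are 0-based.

i

i=0 j=0: A[i]=10<=B[j]=16 take 10, i++
i=1 j=0: A[i]=16<=B[j]=16 take 16, i++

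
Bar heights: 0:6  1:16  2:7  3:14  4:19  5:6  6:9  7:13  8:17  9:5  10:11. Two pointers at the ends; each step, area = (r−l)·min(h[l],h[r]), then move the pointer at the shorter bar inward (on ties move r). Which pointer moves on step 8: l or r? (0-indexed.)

r

l=0 r=10: min(6,11)*10=60 best=60 *, l++
l=1 r=10: min(16,11)*9=99 best=99 *, r--
l=1 r=9: min(16,5)*8=40 best=99, r--
l=1 r=8: min(16,17)*7=112 best=112 *, l++
l=2 r=8: min(7,17)*6=42 best=112, l++
l=3 r=8: min(14,17)*5=70 best=112, l++
l=4 r=8: min(19,17)*4=68 best=112, r--
l=4 r=7: min(19,13)*3=39 best=112, r--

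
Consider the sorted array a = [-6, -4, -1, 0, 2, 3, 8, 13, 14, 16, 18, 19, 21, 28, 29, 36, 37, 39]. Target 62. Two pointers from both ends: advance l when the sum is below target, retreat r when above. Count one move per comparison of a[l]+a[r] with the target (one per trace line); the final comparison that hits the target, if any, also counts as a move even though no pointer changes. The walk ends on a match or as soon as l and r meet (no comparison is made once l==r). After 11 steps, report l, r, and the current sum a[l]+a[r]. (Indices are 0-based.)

[0,17] -6+39=33 <62 → l++
[1,17] -4+39=35 <62 → l++
[2,17] -1+39=38 <62 → l++
[3,17] 0+39=39 <62 → l++
[4,17] 2+39=41 <62 → l++
[5,17] 3+39=42 <62 → l++
[6,17] 8+39=47 <62 → l++
[7,17] 13+39=52 <62 → l++
[8,17] 14+39=53 <62 → l++
[9,17] 16+39=55 <62 → l++
[10,17] 18+39=57 <62 → l++

l=11, r=17, sum=58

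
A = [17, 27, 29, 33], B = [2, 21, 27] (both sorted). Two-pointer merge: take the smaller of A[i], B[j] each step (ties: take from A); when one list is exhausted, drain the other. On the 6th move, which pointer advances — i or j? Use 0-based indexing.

[i=0,j=0] A[i]=17>B[j]=2 take 2 → j++
[i=0,j=1] A[i]=17<=B[j]=21 take 17 → i++
[i=1,j=1] A[i]=27>B[j]=21 take 21 → j++
[i=1,j=2] A[i]=27<=B[j]=27 take 27 → i++
[i=2,j=2] A[i]=29>B[j]=27 take 27 → j++
[i=2,j=3] B done, take A[i]=29 → i++

i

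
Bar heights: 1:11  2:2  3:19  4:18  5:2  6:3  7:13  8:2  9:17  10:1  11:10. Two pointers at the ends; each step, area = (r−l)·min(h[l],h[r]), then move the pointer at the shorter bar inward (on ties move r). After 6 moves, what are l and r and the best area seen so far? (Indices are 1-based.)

l=3, r=7, best area=102

[1,11] min(11,10)*10=100 best=100 * → r--
[1,10] min(11,1)*9=9 best=100 → r--
[1,9] min(11,17)*8=88 best=100 → l++
[2,9] min(2,17)*7=14 best=100 → l++
[3,9] min(19,17)*6=102 best=102 * → r--
[3,8] min(19,2)*5=10 best=102 → r--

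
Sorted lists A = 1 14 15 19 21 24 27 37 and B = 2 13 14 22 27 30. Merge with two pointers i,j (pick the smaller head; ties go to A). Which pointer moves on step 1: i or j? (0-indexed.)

i

i=0 j=0: A[i]=1<=B[j]=2 take 1, i++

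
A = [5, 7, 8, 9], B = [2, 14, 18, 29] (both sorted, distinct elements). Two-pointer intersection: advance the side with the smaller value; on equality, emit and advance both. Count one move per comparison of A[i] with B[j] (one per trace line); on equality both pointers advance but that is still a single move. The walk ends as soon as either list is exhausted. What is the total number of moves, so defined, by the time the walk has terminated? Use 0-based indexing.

5 moves

[i=0,j=0] 5>2 → j++
[i=0,j=1] 5<14 → i++
[i=1,j=1] 7<14 → i++
[i=2,j=1] 8<14 → i++
[i=3,j=1] 9<14 → i++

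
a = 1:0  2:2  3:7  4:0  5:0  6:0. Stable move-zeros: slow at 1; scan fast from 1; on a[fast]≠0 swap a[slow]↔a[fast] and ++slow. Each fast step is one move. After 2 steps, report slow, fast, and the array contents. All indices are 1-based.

slow=2, fast=3, a=[2, 0, 7, 0, 0, 0]

slow=1 fast=1: a[fast]=0, fast++
slow=1 fast=2: a[fast]=2≠0 swap→a[1]=2, slow++,fast++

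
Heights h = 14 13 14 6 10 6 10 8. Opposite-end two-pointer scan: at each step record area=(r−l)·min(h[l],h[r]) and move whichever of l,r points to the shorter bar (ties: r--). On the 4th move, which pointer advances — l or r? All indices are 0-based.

[0,7] min(14,8)*7=56 best=56 * → r--
[0,6] min(14,10)*6=60 best=60 * → r--
[0,5] min(14,6)*5=30 best=60 → r--
[0,4] min(14,10)*4=40 best=60 → r--

r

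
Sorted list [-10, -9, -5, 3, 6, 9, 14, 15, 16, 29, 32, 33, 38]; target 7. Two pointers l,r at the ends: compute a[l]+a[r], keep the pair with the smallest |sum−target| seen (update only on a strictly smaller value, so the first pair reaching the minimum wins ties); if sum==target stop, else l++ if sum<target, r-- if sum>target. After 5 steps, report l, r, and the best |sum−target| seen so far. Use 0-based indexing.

l=1, r=8, best |Δ|=1

[0,12] -10+38=28 d=21 * → r--
[0,11] -10+33=23 d=16 * → r--
[0,10] -10+32=22 d=15 * → r--
[0,9] -10+29=19 d=12 * → r--
[0,8] -10+16=6 d=1 * → l++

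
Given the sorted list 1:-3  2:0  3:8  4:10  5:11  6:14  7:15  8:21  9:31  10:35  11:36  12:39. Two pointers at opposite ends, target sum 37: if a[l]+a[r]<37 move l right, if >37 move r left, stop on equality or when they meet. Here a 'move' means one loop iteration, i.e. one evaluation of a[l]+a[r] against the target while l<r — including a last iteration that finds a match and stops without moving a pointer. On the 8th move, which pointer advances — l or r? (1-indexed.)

l=1 r=12: -3+39=36 <37, l++
l=2 r=12: 0+39=39 >37, r--
l=2 r=11: 0+36=36 <37, l++
l=3 r=11: 8+36=44 >37, r--
l=3 r=10: 8+35=43 >37, r--
l=3 r=9: 8+31=39 >37, r--
l=3 r=8: 8+21=29 <37, l++
l=4 r=8: 10+21=31 <37, l++

l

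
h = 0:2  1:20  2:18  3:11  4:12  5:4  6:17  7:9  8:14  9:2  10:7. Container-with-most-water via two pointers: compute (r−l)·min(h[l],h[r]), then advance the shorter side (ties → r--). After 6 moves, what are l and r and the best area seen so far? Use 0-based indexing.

l=1, r=5, best area=98

l=0 r=10: min(2,7)*10=20 best=20 *, l++
l=1 r=10: min(20,7)*9=63 best=63 *, r--
l=1 r=9: min(20,2)*8=16 best=63, r--
l=1 r=8: min(20,14)*7=98 best=98 *, r--
l=1 r=7: min(20,9)*6=54 best=98, r--
l=1 r=6: min(20,17)*5=85 best=98, r--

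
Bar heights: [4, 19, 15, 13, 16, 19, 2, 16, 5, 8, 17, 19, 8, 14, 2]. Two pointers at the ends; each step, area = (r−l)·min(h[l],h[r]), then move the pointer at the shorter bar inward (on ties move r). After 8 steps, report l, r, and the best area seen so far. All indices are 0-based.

l=1, r=7, best area=190

[0,14] min(4,2)*14=28 best=28 * → r--
[0,13] min(4,14)*13=52 best=52 * → l++
[1,13] min(19,14)*12=168 best=168 * → r--
[1,12] min(19,8)*11=88 best=168 → r--
[1,11] min(19,19)*10=190 best=190 * → r--
[1,10] min(19,17)*9=153 best=190 → r--
[1,9] min(19,8)*8=64 best=190 → r--
[1,8] min(19,5)*7=35 best=190 → r--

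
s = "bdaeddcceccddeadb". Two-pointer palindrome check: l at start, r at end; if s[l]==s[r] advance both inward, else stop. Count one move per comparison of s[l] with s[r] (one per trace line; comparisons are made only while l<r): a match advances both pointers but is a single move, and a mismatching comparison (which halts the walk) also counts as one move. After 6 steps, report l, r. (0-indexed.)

[0,16] 'b'=='b' → l++,r--
[1,15] 'd'=='d' → l++,r--
[2,14] 'a'=='a' → l++,r--
[3,13] 'e'=='e' → l++,r--
[4,12] 'd'=='d' → l++,r--
[5,11] 'd'=='d' → l++,r--

l=6, r=10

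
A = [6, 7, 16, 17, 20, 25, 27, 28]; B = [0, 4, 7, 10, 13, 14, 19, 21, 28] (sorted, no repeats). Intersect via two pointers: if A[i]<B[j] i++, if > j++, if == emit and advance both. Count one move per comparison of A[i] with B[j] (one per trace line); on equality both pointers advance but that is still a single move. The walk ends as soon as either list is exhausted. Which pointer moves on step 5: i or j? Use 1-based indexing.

j

i=1 j=1: 6>0, j++
i=1 j=2: 6>4, j++
i=1 j=3: 6<7, i++
i=2 j=3: 7==7 emit, i++,j++
i=3 j=4: 16>10, j++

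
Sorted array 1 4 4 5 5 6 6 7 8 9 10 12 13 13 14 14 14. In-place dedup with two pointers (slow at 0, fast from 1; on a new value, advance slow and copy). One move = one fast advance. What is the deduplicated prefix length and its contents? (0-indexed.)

length 11; prefix = [1, 4, 5, 6, 7, 8, 9, 10, 12, 13, 14]

slow=0 fast=1: a[fast]=4≠a[slow]=1 write a[1]=4, slow++,fast++
slow=1 fast=2: a[fast]=4=a[slow] dup, fast++
slow=1 fast=3: a[fast]=5≠a[slow]=4 write a[2]=5, slow++,fast++
slow=2 fast=4: a[fast]=5=a[slow] dup, fast++
slow=2 fast=5: a[fast]=6≠a[slow]=5 write a[3]=6, slow++,fast++
slow=3 fast=6: a[fast]=6=a[slow] dup, fast++
slow=3 fast=7: a[fast]=7≠a[slow]=6 write a[4]=7, slow++,fast++
slow=4 fast=8: a[fast]=8≠a[slow]=7 write a[5]=8, slow++,fast++
slow=5 fast=9: a[fast]=9≠a[slow]=8 write a[6]=9, slow++,fast++
slow=6 fast=10: a[fast]=10≠a[slow]=9 write a[7]=10, slow++,fast++
slow=7 fast=11: a[fast]=12≠a[slow]=10 write a[8]=12, slow++,fast++
slow=8 fast=12: a[fast]=13≠a[slow]=12 write a[9]=13, slow++,fast++
slow=9 fast=13: a[fast]=13=a[slow] dup, fast++
slow=9 fast=14: a[fast]=14≠a[slow]=13 write a[10]=14, slow++,fast++
slow=10 fast=15: a[fast]=14=a[slow] dup, fast++
slow=10 fast=16: a[fast]=14=a[slow] dup, fast++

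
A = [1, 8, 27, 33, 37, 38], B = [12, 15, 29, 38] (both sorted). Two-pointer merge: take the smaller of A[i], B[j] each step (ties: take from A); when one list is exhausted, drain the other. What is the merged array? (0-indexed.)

[i=0,j=0] A[i]=1<=B[j]=12 take 1 → i++
[i=1,j=0] A[i]=8<=B[j]=12 take 8 → i++
[i=2,j=0] A[i]=27>B[j]=12 take 12 → j++
[i=2,j=1] A[i]=27>B[j]=15 take 15 → j++
[i=2,j=2] A[i]=27<=B[j]=29 take 27 → i++
[i=3,j=2] A[i]=33>B[j]=29 take 29 → j++
[i=3,j=3] A[i]=33<=B[j]=38 take 33 → i++
[i=4,j=3] A[i]=37<=B[j]=38 take 37 → i++
[i=5,j=3] A[i]=38<=B[j]=38 take 38 → i++
[i=6,j=3] A done, take B[j]=38 → j++

[1, 8, 12, 15, 27, 29, 33, 37, 38, 38]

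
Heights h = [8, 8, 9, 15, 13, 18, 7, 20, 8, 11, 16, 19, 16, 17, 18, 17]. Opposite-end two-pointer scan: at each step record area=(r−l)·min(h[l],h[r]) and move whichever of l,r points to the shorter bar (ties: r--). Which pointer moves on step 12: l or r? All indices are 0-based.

r

[0,15] min(8,17)*15=120 best=120 * → l++
[1,15] min(8,17)*14=112 best=120 → l++
[2,15] min(9,17)*13=117 best=120 → l++
[3,15] min(15,17)*12=180 best=180 * → l++
[4,15] min(13,17)*11=143 best=180 → l++
[5,15] min(18,17)*10=170 best=180 → r--
[5,14] min(18,18)*9=162 best=180 → r--
[5,13] min(18,17)*8=136 best=180 → r--
[5,12] min(18,16)*7=112 best=180 → r--
[5,11] min(18,19)*6=108 best=180 → l++
[6,11] min(7,19)*5=35 best=180 → l++
[7,11] min(20,19)*4=76 best=180 → r--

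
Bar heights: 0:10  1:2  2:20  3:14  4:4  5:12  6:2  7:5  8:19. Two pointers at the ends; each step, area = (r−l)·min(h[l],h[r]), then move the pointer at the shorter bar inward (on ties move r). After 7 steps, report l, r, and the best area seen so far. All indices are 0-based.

l=0 r=8: min(10,19)*8=80 best=80 *, l++
l=1 r=8: min(2,19)*7=14 best=80, l++
l=2 r=8: min(20,19)*6=114 best=114 *, r--
l=2 r=7: min(20,5)*5=25 best=114, r--
l=2 r=6: min(20,2)*4=8 best=114, r--
l=2 r=5: min(20,12)*3=36 best=114, r--
l=2 r=4: min(20,4)*2=8 best=114, r--

l=2, r=3, best area=114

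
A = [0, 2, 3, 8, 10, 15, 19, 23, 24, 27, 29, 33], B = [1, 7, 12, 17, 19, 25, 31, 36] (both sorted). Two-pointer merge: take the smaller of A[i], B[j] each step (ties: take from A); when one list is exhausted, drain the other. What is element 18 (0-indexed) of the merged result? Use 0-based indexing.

merged[18] = 33

i=0 j=0: A[i]=0<=B[j]=1 take 0, i++
i=1 j=0: A[i]=2>B[j]=1 take 1, j++
i=1 j=1: A[i]=2<=B[j]=7 take 2, i++
i=2 j=1: A[i]=3<=B[j]=7 take 3, i++
i=3 j=1: A[i]=8>B[j]=7 take 7, j++
i=3 j=2: A[i]=8<=B[j]=12 take 8, i++
i=4 j=2: A[i]=10<=B[j]=12 take 10, i++
i=5 j=2: A[i]=15>B[j]=12 take 12, j++
i=5 j=3: A[i]=15<=B[j]=17 take 15, i++
i=6 j=3: A[i]=19>B[j]=17 take 17, j++
i=6 j=4: A[i]=19<=B[j]=19 take 19, i++
i=7 j=4: A[i]=23>B[j]=19 take 19, j++
i=7 j=5: A[i]=23<=B[j]=25 take 23, i++
i=8 j=5: A[i]=24<=B[j]=25 take 24, i++
i=9 j=5: A[i]=27>B[j]=25 take 25, j++
i=9 j=6: A[i]=27<=B[j]=31 take 27, i++
i=10 j=6: A[i]=29<=B[j]=31 take 29, i++
i=11 j=6: A[i]=33>B[j]=31 take 31, j++
i=11 j=7: A[i]=33<=B[j]=36 take 33, i++
i=12 j=7: A done, take B[j]=36, j++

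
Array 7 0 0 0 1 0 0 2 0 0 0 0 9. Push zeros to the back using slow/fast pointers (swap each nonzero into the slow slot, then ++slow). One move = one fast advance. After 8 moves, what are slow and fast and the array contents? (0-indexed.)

slow=3, fast=8, a=[7, 1, 2, 0, 0, 0, 0, 0, 0, 0, 0, 0, 9]

(s=0,f=0) a[fast]=7≠0 swap→a[0]=7 → slow++,fast++
(s=1,f=1) a[fast]=0 → fast++
(s=1,f=2) a[fast]=0 → fast++
(s=1,f=3) a[fast]=0 → fast++
(s=1,f=4) a[fast]=1≠0 swap→a[1]=1 → slow++,fast++
(s=2,f=5) a[fast]=0 → fast++
(s=2,f=6) a[fast]=0 → fast++
(s=2,f=7) a[fast]=2≠0 swap→a[2]=2 → slow++,fast++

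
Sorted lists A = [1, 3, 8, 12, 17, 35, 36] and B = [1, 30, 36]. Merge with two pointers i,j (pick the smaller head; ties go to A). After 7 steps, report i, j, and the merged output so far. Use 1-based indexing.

i=1 j=1: A[i]=1<=B[j]=1 take 1, i++
i=2 j=1: A[i]=3>B[j]=1 take 1, j++
i=2 j=2: A[i]=3<=B[j]=30 take 3, i++
i=3 j=2: A[i]=8<=B[j]=30 take 8, i++
i=4 j=2: A[i]=12<=B[j]=30 take 12, i++
i=5 j=2: A[i]=17<=B[j]=30 take 17, i++
i=6 j=2: A[i]=35>B[j]=30 take 30, j++

i=6, j=3, merged so far=[1, 1, 3, 8, 12, 17, 30]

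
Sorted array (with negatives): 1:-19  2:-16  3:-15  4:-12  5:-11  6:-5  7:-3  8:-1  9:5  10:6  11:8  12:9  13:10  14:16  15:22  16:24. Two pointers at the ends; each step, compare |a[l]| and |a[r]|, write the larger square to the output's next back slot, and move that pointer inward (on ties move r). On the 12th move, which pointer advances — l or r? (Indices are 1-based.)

r

l=1 r=16: |-19|<=|24| out[16]=576, r--
l=1 r=15: |-19|<=|22| out[15]=484, r--
l=1 r=14: |-19|>|16| out[14]=361, l++
l=2 r=14: |-16|<=|16| out[13]=256, r--
l=2 r=13: |-16|>|10| out[12]=256, l++
l=3 r=13: |-15|>|10| out[11]=225, l++
l=4 r=13: |-12|>|10| out[10]=144, l++
l=5 r=13: |-11|>|10| out[9]=121, l++
l=6 r=13: |-5|<=|10| out[8]=100, r--
l=6 r=12: |-5|<=|9| out[7]=81, r--
l=6 r=11: |-5|<=|8| out[6]=64, r--
l=6 r=10: |-5|<=|6| out[5]=36, r--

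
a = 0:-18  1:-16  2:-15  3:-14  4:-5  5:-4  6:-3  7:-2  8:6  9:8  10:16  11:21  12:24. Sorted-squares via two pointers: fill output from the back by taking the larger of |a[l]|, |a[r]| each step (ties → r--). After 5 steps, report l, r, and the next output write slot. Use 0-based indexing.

l=2, r=9, next write slot=7

[0,12] |-18|<=|24| out[12]=576 → r--
[0,11] |-18|<=|21| out[11]=441 → r--
[0,10] |-18|>|16| out[10]=324 → l++
[1,10] |-16|<=|16| out[9]=256 → r--
[1,9] |-16|>|8| out[8]=256 → l++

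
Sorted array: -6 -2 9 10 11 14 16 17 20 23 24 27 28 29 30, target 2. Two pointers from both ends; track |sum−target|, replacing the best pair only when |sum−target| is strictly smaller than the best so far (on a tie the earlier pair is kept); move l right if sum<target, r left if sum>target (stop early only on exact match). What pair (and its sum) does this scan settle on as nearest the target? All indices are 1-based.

[1,15] -6+30=24 d=22 * → r--
[1,14] -6+29=23 d=21 * → r--
[1,13] -6+28=22 d=20 * → r--
[1,12] -6+27=21 d=19 * → r--
[1,11] -6+24=18 d=16 * → r--
[1,10] -6+23=17 d=15 * → r--
[1,9] -6+20=14 d=12 * → r--
[1,8] -6+17=11 d=9 * → r--
[1,7] -6+16=10 d=8 * → r--
[1,6] -6+14=8 d=6 * → r--
[1,5] -6+11=5 d=3 * → r--
[1,4] -6+10=4 d=2 * → r--
[1,3] -6+9=3 d=1 * → r--
[1,2] -6+-2=-8 d=10 → l++

pair (-6, 9) with sum 3 (|Δ|=1)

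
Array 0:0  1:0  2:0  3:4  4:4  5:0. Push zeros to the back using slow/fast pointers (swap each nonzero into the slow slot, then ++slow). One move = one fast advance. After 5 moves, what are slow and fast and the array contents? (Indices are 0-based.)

slow=2, fast=5, a=[4, 4, 0, 0, 0, 0]

slow=0 fast=0: a[fast]=0, fast++
slow=0 fast=1: a[fast]=0, fast++
slow=0 fast=2: a[fast]=0, fast++
slow=0 fast=3: a[fast]=4≠0 swap→a[0]=4, slow++,fast++
slow=1 fast=4: a[fast]=4≠0 swap→a[1]=4, slow++,fast++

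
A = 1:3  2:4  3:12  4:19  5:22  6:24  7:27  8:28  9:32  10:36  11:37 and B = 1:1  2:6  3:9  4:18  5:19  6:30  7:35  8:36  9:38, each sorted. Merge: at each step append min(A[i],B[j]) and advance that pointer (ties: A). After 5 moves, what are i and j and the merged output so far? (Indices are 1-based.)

i=3, j=4, merged so far=[1, 3, 4, 6, 9]

i=1 j=1: A[i]=3>B[j]=1 take 1, j++
i=1 j=2: A[i]=3<=B[j]=6 take 3, i++
i=2 j=2: A[i]=4<=B[j]=6 take 4, i++
i=3 j=2: A[i]=12>B[j]=6 take 6, j++
i=3 j=3: A[i]=12>B[j]=9 take 9, j++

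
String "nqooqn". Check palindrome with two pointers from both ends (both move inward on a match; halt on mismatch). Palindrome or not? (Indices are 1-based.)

palindrome

l=1 r=6: 'n'=='n', l++,r--
l=2 r=5: 'q'=='q', l++,r--
l=3 r=4: 'o'=='o', l++,r--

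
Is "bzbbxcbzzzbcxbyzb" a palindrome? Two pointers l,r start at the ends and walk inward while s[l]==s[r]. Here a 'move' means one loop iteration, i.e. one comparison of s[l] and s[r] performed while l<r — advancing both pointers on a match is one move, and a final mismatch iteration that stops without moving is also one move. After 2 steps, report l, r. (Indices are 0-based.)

l=0 r=16: 'b'=='b', l++,r--
l=1 r=15: 'z'=='z', l++,r--

l=2, r=14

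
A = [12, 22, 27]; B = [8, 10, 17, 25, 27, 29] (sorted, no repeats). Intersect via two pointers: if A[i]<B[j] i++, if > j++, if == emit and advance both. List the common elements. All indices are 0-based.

i=0 j=0: 12>8, j++
i=0 j=1: 12>10, j++
i=0 j=2: 12<17, i++
i=1 j=2: 22>17, j++
i=1 j=3: 22<25, i++
i=2 j=3: 27>25, j++
i=2 j=4: 27==27 emit, i++,j++

intersection = [27]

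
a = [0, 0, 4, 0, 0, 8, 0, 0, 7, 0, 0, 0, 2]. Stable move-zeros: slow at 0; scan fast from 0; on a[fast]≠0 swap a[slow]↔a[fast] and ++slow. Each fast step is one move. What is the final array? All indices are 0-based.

[4, 8, 7, 2, 0, 0, 0, 0, 0, 0, 0, 0, 0]

slow=0 fast=0: a[fast]=0, fast++
slow=0 fast=1: a[fast]=0, fast++
slow=0 fast=2: a[fast]=4≠0 swap→a[0]=4, slow++,fast++
slow=1 fast=3: a[fast]=0, fast++
slow=1 fast=4: a[fast]=0, fast++
slow=1 fast=5: a[fast]=8≠0 swap→a[1]=8, slow++,fast++
slow=2 fast=6: a[fast]=0, fast++
slow=2 fast=7: a[fast]=0, fast++
slow=2 fast=8: a[fast]=7≠0 swap→a[2]=7, slow++,fast++
slow=3 fast=9: a[fast]=0, fast++
slow=3 fast=10: a[fast]=0, fast++
slow=3 fast=11: a[fast]=0, fast++
slow=3 fast=12: a[fast]=2≠0 swap→a[3]=2, slow++,fast++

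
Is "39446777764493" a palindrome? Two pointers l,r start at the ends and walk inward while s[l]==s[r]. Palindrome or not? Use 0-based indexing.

palindrome

[0,13] '3'=='3' → l++,r--
[1,12] '9'=='9' → l++,r--
[2,11] '4'=='4' → l++,r--
[3,10] '4'=='4' → l++,r--
[4,9] '6'=='6' → l++,r--
[5,8] '7'=='7' → l++,r--
[6,7] '7'=='7' → l++,r--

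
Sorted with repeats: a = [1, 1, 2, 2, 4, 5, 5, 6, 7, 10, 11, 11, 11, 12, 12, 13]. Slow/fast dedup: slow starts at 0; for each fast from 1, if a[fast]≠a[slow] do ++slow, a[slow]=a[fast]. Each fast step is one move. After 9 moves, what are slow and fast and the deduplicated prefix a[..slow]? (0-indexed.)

slow=6, fast=10, prefix=[1, 2, 4, 5, 6, 7, 10]

(s=0,f=1) a[fast]=1=a[slow] dup → fast++
(s=0,f=2) a[fast]=2≠a[slow]=1 write a[1]=2 → slow++,fast++
(s=1,f=3) a[fast]=2=a[slow] dup → fast++
(s=1,f=4) a[fast]=4≠a[slow]=2 write a[2]=4 → slow++,fast++
(s=2,f=5) a[fast]=5≠a[slow]=4 write a[3]=5 → slow++,fast++
(s=3,f=6) a[fast]=5=a[slow] dup → fast++
(s=3,f=7) a[fast]=6≠a[slow]=5 write a[4]=6 → slow++,fast++
(s=4,f=8) a[fast]=7≠a[slow]=6 write a[5]=7 → slow++,fast++
(s=5,f=9) a[fast]=10≠a[slow]=7 write a[6]=10 → slow++,fast++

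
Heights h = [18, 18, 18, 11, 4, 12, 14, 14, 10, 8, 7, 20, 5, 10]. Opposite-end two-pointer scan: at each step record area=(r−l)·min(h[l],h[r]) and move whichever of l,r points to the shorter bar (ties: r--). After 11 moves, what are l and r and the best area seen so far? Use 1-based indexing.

l=10, r=12, best area=198

l=1 r=14: min(18,10)*13=130 best=130 *, r--
l=1 r=13: min(18,5)*12=60 best=130, r--
l=1 r=12: min(18,20)*11=198 best=198 *, l++
l=2 r=12: min(18,20)*10=180 best=198, l++
l=3 r=12: min(18,20)*9=162 best=198, l++
l=4 r=12: min(11,20)*8=88 best=198, l++
l=5 r=12: min(4,20)*7=28 best=198, l++
l=6 r=12: min(12,20)*6=72 best=198, l++
l=7 r=12: min(14,20)*5=70 best=198, l++
l=8 r=12: min(14,20)*4=56 best=198, l++
l=9 r=12: min(10,20)*3=30 best=198, l++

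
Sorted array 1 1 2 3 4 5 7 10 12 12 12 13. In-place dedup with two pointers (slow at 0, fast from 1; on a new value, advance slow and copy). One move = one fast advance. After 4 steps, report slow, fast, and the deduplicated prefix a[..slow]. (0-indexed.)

slow=0 fast=1: a[fast]=1=a[slow] dup, fast++
slow=0 fast=2: a[fast]=2≠a[slow]=1 write a[1]=2, slow++,fast++
slow=1 fast=3: a[fast]=3≠a[slow]=2 write a[2]=3, slow++,fast++
slow=2 fast=4: a[fast]=4≠a[slow]=3 write a[3]=4, slow++,fast++

slow=3, fast=5, prefix=[1, 2, 3, 4]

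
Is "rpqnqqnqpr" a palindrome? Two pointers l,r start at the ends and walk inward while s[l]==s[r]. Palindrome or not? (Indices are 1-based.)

palindrome

[1,10] 'r'=='r' → l++,r--
[2,9] 'p'=='p' → l++,r--
[3,8] 'q'=='q' → l++,r--
[4,7] 'n'=='n' → l++,r--
[5,6] 'q'=='q' → l++,r--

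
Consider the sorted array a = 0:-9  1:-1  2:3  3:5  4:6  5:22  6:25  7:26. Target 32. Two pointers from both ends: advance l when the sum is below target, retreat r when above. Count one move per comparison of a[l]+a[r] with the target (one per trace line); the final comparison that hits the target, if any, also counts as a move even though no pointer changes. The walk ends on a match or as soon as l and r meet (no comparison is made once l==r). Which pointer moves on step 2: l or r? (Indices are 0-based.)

l

l=0 r=7: -9+26=17 <32, l++
l=1 r=7: -1+26=25 <32, l++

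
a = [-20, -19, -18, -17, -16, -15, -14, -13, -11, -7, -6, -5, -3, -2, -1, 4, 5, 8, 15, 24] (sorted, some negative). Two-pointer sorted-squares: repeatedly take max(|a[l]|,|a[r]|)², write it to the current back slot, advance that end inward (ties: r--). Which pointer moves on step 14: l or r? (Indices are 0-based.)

[0,19] |-20|<=|24| out[19]=576 → r--
[0,18] |-20|>|15| out[18]=400 → l++
[1,18] |-19|>|15| out[17]=361 → l++
[2,18] |-18|>|15| out[16]=324 → l++
[3,18] |-17|>|15| out[15]=289 → l++
[4,18] |-16|>|15| out[14]=256 → l++
[5,18] |-15|<=|15| out[13]=225 → r--
[5,17] |-15|>|8| out[12]=225 → l++
[6,17] |-14|>|8| out[11]=196 → l++
[7,17] |-13|>|8| out[10]=169 → l++
[8,17] |-11|>|8| out[9]=121 → l++
[9,17] |-7|<=|8| out[8]=64 → r--
[9,16] |-7|>|5| out[7]=49 → l++
[10,16] |-6|>|5| out[6]=36 → l++

l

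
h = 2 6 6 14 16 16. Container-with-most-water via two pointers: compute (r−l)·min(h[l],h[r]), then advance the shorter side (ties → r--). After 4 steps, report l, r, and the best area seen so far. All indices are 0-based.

l=0 r=5: min(2,16)*5=10 best=10 *, l++
l=1 r=5: min(6,16)*4=24 best=24 *, l++
l=2 r=5: min(6,16)*3=18 best=24, l++
l=3 r=5: min(14,16)*2=28 best=28 *, l++

l=4, r=5, best area=28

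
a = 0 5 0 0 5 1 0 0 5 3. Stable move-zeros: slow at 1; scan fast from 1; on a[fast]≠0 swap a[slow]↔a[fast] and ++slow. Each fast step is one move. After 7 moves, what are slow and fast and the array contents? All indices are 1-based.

slow=4, fast=8, a=[5, 5, 1, 0, 0, 0, 0, 0, 5, 3]

slow=1 fast=1: a[fast]=0, fast++
slow=1 fast=2: a[fast]=5≠0 swap→a[1]=5, slow++,fast++
slow=2 fast=3: a[fast]=0, fast++
slow=2 fast=4: a[fast]=0, fast++
slow=2 fast=5: a[fast]=5≠0 swap→a[2]=5, slow++,fast++
slow=3 fast=6: a[fast]=1≠0 swap→a[3]=1, slow++,fast++
slow=4 fast=7: a[fast]=0, fast++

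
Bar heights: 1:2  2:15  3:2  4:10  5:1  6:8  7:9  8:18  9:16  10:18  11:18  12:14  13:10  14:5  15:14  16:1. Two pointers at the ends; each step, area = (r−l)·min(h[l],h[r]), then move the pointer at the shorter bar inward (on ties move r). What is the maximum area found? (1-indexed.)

[1,16] min(2,1)*15=15 best=15 * → r--
[1,15] min(2,14)*14=28 best=28 * → l++
[2,15] min(15,14)*13=182 best=182 * → r--
[2,14] min(15,5)*12=60 best=182 → r--
[2,13] min(15,10)*11=110 best=182 → r--
[2,12] min(15,14)*10=140 best=182 → r--
[2,11] min(15,18)*9=135 best=182 → l++
[3,11] min(2,18)*8=16 best=182 → l++
[4,11] min(10,18)*7=70 best=182 → l++
[5,11] min(1,18)*6=6 best=182 → l++
[6,11] min(8,18)*5=40 best=182 → l++
[7,11] min(9,18)*4=36 best=182 → l++
[8,11] min(18,18)*3=54 best=182 → r--
[8,10] min(18,18)*2=36 best=182 → r--
[8,9] min(18,16)*1=16 best=182 → r--

max area = 182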